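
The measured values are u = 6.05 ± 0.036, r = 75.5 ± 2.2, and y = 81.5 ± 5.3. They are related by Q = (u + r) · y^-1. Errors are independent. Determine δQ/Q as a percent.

Let w = u + r = 81.5. δw = √(δu² + δr²) = √(0.00130 + 4.84) = 2.20, so δw/w = 0.0270.
Q is then a monomial in w, y:
δQ/Q = √((δw/w)² + (-1·δy/y)²) = √(0.000728 + 0.00423) = 0.0704

7.04%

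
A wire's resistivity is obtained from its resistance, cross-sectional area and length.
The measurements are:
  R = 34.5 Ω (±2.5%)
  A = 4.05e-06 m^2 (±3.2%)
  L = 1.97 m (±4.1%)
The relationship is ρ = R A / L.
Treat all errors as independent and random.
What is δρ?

Since ρ is a product/quotient, work with relative uncertainties:
  (1·δR/R)² = (1×0.0250)² = 0.000625;  (1·δA/A)² = (1×0.0320)² = 0.00102;  (-1·δL/L)² = (-1×0.0410)² = 0.00168
δρ/ρ = √(0.00333) = 0.0577
ρ = 7.09e-05 Ω·m, so δρ = 0.0577 × 7.09e-05 = 4.09e-06 Ω·m.

4.09e-06 Ω·m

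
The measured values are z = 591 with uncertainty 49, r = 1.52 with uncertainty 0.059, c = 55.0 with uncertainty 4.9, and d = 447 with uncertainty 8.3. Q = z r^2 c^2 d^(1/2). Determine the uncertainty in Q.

Each factor contributes (exponent × relative error)² to (δQ/Q)²:
  (1·δz/z)² = (1×0.0829)² = 0.00687;  (2·δr/r)² = (2×0.0388)² = 0.00603;  (2·δc/c)² = (2×0.0891)² = 0.0317;  (½·δd/d)² = (0.5×0.0186)² = 8.62e-05
δQ/Q = √(0.0447) = 0.212
Q = 8.73e+07, so δQ = 0.212 × 8.73e+07 = 1.85e+07.

1.85e+07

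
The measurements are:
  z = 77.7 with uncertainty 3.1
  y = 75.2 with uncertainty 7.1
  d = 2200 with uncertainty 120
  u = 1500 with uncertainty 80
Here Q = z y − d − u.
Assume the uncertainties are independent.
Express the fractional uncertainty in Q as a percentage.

Let p = z·y = 5840. δp/p = √((1·δz/z)² + (1·δy/y)²) = √(0.00159 + 0.00891) = 0.102, so δp = 599.
Q = p − d − u: δQ = √(δp² + δd² + δu²) = √(3.59e+05 + 14400 + 6400) = 616
Q = 2140, so δQ/Q = 616/2140 = 0.287.

28.7%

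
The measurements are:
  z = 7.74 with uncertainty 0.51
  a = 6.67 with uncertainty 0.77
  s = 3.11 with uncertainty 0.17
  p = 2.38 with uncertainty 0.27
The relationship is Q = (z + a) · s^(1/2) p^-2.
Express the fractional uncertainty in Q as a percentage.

23.7%

Let u = z + a = 14.4. δu = √(δz² + δa²) = √(0.260 + 0.593) = 0.924, so δu/u = 0.0641.
Q is then a monomial in u, s, p:
δQ/Q = √((δu/u)² + (½·δs/s)² + (-2·δp/p)²) = √(0.00411 + 0.000747 + 0.0515) = 0.237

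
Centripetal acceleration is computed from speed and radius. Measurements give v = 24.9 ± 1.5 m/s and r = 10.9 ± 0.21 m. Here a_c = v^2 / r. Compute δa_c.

6.94 m/s^2

a_c is a product of powers, so relative uncertainties combine in quadrature:
  (2·δv/v)² = (2×0.0602)² = 0.0145;  (-1·δr/r)² = (-1×0.0193)² = 0.000371
δa_c/a_c = √(0.0149) = 0.122
a_c = 56.9 m/s^2, so δa_c = 0.122 × 56.9 = 6.94 m/s^2.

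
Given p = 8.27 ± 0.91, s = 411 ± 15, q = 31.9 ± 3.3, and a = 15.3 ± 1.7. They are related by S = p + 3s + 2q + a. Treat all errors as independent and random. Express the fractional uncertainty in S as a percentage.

Sums and differences: (δS)² = Σ (cᵢ δxᵢ)².
  (δp)² = 0.828;  (3·δs)² = 2020;  (2·δq)² = 43.6;  (δa)² = 2.89
δS = √(2070) = 45.5
S = 1320, so δS/S = 45.5/1320 = 0.0345.

3.45%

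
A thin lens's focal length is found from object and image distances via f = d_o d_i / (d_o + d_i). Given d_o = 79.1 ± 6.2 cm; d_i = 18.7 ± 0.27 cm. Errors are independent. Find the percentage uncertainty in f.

1.90%

∂f/∂d_o = (d_i/(d_o+d_i))² = 0.0366;  ∂f/∂d_i = (d_o/(d_o+d_i))² = 0.654
δf = √((∂f/∂d_o · δd_o)² + (∂f/∂d_i · δd_i)²) = √(0.0514 + 0.0312) = 0.287 cm
f = 15.1 cm, so δf/f = 0.287/15.1 = 0.0190.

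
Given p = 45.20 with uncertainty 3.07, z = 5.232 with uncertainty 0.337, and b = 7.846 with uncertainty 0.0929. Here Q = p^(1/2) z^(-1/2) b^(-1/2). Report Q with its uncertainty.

Relative error in a monomial: (δQ/Q)² = Σ (nᵢ · δxᵢ/xᵢ)².
  (½·δp/p)² = (0.5×0.0679)² = 0.00115;  (−½·δz/z)² = (-0.5×0.0644)² = 0.00104;  (−½·δb/b)² = (-0.5×0.0118)² = 3.5e-05
δQ/Q = √(0.00223) = 0.0472
Q = 1.049, so δQ = 0.0472 × 1.049 = 0.0495.

1.049 ± 0.0495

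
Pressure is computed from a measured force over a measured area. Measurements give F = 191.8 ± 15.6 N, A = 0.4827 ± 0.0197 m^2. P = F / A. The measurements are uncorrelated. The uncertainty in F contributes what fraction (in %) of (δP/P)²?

79.9%

(δP/P)² = (1·δF/F)² + (-1·δA/A)²
  F term: (1×0.0813)² = 0.00662
  A term: (-1×0.0408)² = 0.00167
Total = 0.00828. Share from F = 0.00662/0.00828 = 0.799.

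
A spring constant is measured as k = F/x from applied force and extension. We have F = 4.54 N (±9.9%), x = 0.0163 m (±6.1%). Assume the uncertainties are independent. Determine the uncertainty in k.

32.4 N/m

Relative error in a monomial: (δk/k)² = Σ (nᵢ · δxᵢ/xᵢ)².
  (1·δF/F)² = (1×0.0990)² = 0.00980;  (-1·δx/x)² = (-1×0.0610)² = 0.00372
δk/k = √(0.0135) = 0.116
k = 279 N/m, so δk = 0.116 × 279 = 32.4 N/m.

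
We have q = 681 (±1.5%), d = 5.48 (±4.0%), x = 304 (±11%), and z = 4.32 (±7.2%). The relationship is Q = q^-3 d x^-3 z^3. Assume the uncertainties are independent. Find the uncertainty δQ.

For a monomial Q ∝ q^-3, d, x^-3, z^3, fractional errors add in quadrature:
  (-3·δq/q)² = (-3×0.0150)² = 0.00202;  (1·δd/d)² = (1×0.0400)² = 0.00160;  (-3·δx/x)² = (-3×0.110)² = 0.109;  (3·δz/z)² = (3×0.0720)² = 0.0467
δQ/Q = √(0.159) = 0.399
Q = 4.98e-14, so δQ = 0.399 × 4.98e-14 = 1.99e-14.

1.99e-14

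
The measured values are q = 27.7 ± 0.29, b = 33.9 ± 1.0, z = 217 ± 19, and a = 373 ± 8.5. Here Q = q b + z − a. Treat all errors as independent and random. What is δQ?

36.0

Let p = q·b = 939. δp/p = √((1·δq/q)² + (1·δb/b)²) = √(0.000110 + 0.000870) = 0.0313, so δp = 29.4.
Q = p + z − a: δQ = √(δp² + δz² + δa²) = √(864 + 361 + 72.2) = 36.0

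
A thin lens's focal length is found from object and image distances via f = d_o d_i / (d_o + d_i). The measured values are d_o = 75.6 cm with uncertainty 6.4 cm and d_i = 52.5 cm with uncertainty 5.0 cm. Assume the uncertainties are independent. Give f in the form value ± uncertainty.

∂f/∂d_o = (d_i/(d_o+d_i))² = 0.168;  ∂f/∂d_i = (d_o/(d_o+d_i))² = 0.348
δf = √((∂f/∂d_o · δd_o)² + (∂f/∂d_i · δd_i)²) = √(1.16 + 3.03) = 2.05 cm
f = 31.0 cm.

31.0 ± 2.05 cm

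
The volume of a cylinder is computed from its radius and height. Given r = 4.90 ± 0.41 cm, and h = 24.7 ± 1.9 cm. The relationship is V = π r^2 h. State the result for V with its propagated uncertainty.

1860 ± 343 cm^3

Products/powers → add relative errors in quadrature, weighted by exponent:
  (2·δr/r)² = (2×0.0837)² = 0.0280;  (1·δh/h)² = (1×0.0769)² = 0.00592
δV/V = √(0.0339) = 0.184
V = 1860 cm^3, so δV = 0.184 × 1860 = 343 cm^3.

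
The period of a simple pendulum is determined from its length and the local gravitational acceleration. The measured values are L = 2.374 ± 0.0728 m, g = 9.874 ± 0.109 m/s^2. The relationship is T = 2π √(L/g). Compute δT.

0.0502 s

For a monomial T ∝ L^(1/2), g^(-1/2), fractional errors add in quadrature:
  (½·δL/L)² = (0.5×0.0307)² = 0.000235;  (−½·δg/g)² = (-0.5×0.0110)² = 3.05e-05
δT/T = √(0.000266) = 0.0163
T = 3.081 s, so δT = 0.0163 × 3.081 = 0.0502 s.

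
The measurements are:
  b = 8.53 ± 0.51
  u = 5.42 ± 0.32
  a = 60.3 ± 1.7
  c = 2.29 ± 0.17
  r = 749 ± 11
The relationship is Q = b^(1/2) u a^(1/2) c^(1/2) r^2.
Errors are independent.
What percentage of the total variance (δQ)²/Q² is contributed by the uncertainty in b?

(δQ/Q)² = (½·δb/b)² + (1·δu/u)² + (½·δa/a)² + (½·δc/c)² + (2·δr/r)²
  b term: (0.5×0.0598)² = 0.000894
  u term: (1×0.0590)² = 0.00349
  a term: (0.5×0.0282)² = 0.000199
  c term: (0.5×0.0742)² = 0.00138
  r term: (2×0.0147)² = 0.000863
Total = 0.00682. Share from b = 0.000894/0.00682 = 0.131.

13.1%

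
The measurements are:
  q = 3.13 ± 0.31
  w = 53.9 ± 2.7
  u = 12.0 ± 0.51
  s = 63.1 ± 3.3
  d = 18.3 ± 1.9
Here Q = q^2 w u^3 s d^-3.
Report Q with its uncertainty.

For a monomial Q ∝ q^2, w, u^3, s, d^-3, fractional errors add in quadrature:
  (2·δq/q)² = (2×0.0990)² = 0.0392;  (1·δw/w)² = (1×0.0501)² = 0.00251;  (3·δu/u)² = (3×0.0425)² = 0.0163;  (1·δs/s)² = (1×0.0523)² = 0.00274;  (-3·δd/d)² = (-3×0.104)² = 0.0970
δQ/Q = √(0.158) = 0.397
Q = 9400, so δQ = 0.397 × 9400 = 3730.

9400 ± 3730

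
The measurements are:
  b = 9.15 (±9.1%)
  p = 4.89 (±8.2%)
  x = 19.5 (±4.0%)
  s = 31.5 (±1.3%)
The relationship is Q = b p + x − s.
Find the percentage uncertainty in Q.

Let w = b·p = 44.7. δw/w = √((1·δb/b)² + (1·δp/p)²) = √(0.00828 + 0.00672) = 0.122, so δw = 5.48.
Q = w + x − s: δQ = √(δw² + δx² + δs²) = √(30.0 + 0.608 + 0.168) = 5.55
Q = 32.7, so δQ/Q = 5.55/32.7 = 0.170.

17.0%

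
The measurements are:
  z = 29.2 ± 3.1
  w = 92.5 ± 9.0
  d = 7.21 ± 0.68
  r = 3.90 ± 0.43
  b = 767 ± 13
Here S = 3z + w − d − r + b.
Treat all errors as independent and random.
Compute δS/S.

Absolute uncertainties add in quadrature for a linear combination:
  (3·δz)² = 86.5;  (δw)² = 81.0;  (δd)² = 0.462;  (δr)² = 0.185;  (δb)² = 169
δS = √(337) = 18.4
S = 936, so δS/S = 18.4/936 = 0.0196.

0.0196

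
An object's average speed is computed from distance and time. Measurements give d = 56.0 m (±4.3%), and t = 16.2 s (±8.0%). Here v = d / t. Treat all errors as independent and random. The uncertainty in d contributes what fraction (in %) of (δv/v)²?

22.4%

(δv/v)² = (1·δd/d)² + (-1·δt/t)²
  d term: (1×0.0430)² = 0.00185
  t term: (-1×0.0800)² = 0.00640
Total = 0.00825. Share from d = 0.00185/0.00825 = 0.224.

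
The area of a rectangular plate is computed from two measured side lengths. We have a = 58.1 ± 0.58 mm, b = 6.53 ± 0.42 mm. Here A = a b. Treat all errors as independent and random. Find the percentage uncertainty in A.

Each factor contributes (exponent × relative error)² to (δA/A)²:
  (1·δa/a)² = (1×0.00998)² = 9.97e-05;  (1·δb/b)² = (1×0.0643)² = 0.00414
δA/A = √(0.00424) = 0.0651

6.51%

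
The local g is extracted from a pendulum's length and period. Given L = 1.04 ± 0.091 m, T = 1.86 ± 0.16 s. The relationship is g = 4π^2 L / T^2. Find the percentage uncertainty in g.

Relative error in a monomial: (δg/g)² = Σ (nᵢ · δxᵢ/xᵢ)².
  (1·δL/L)² = (1×0.0875)² = 0.00766;  (-2·δT/T)² = (-2×0.0860)² = 0.0296
δg/g = √(0.0373) = 0.193

19.3%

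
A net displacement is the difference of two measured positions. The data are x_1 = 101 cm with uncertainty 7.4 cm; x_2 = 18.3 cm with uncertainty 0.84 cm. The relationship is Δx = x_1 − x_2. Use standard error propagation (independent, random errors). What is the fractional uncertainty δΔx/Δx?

For a sum/difference, combine absolute errors in quadrature:
  (δx_1)² = 54.8;  (δx_2)² = 0.706
δΔx = √(55.5) = 7.45 cm
Δx = 82.7 cm, so δΔx/Δx = 7.45/82.7 = 0.0901.

0.0901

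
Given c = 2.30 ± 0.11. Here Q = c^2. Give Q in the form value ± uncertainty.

5.29 ± 0.506

Q ∝ c^2, so δQ/Q = |2| · δc/c = 2 × 0.0478 = 0.0957.
Q = 5.29, so δQ = 0.0957 × 5.29 = 0.506.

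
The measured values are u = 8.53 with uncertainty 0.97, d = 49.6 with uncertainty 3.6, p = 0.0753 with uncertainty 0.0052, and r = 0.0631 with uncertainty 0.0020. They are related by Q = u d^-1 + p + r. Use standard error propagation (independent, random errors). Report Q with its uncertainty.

0.310 ± 0.0239

Let w = u·d^-1 = 0.172. δw/w = √((1·δu/u)² + (-1·δd/d)²) = √(0.0129 + 0.00527) = 0.135, so δw = 0.0232.
Q = w + p + r: δQ = √(δw² + δp² + δr²) = √(0.000538 + 2.7e-05 + 4e-06) = 0.0239
Q = 0.310.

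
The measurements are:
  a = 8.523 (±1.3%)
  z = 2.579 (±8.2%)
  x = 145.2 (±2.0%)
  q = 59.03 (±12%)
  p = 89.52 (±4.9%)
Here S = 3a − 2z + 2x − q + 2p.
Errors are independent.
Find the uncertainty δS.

Each term contributes (cᵢ δxᵢ)² to (δS)²:
  (3·δa)² = 0.110;  (2·δz)² = 0.179;  (2·δx)² = 33.7;  (δq)² = 50.2;  (2·δp)² = 77.0
δS = √(161) = 12.7

12.7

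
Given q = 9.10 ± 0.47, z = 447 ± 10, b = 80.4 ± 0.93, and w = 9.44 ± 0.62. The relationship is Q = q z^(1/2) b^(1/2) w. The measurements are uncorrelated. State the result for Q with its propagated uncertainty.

16300 ± 1380

Since Q is a product/quotient, work with relative uncertainties:
  (1·δq/q)² = (1×0.0516)² = 0.00267;  (½·δz/z)² = (0.5×0.0224)² = 0.000125;  (½·δb/b)² = (0.5×0.0116)² = 3.34e-05;  (1·δw/w)² = (1×0.0657)² = 0.00431
δQ/Q = √(0.00714) = 0.0845
Q = 16300, so δQ = 0.0845 × 16300 = 1380.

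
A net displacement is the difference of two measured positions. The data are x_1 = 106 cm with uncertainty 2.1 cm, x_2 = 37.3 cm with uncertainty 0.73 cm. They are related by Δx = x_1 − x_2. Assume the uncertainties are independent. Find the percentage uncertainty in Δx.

3.24%

Absolute uncertainties add in quadrature for a linear combination:
  (δx_1)² = 4.41;  (δx_2)² = 0.533
δΔx = √(4.94) = 2.22 cm
Δx = 68.7 cm, so δΔx/Δx = 2.22/68.7 = 0.0324.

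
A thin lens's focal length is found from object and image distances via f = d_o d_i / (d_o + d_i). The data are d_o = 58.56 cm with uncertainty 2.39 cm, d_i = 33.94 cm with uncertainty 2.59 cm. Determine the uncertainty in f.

1.09 cm

∂f/∂d_o = (d_i/(d_o+d_i))² = 0.135;  ∂f/∂d_i = (d_o/(d_o+d_i))² = 0.401
δf = √((∂f/∂d_o · δd_o)² + (∂f/∂d_i · δd_i)²) = √(0.104 + 1.08) = 1.09 cm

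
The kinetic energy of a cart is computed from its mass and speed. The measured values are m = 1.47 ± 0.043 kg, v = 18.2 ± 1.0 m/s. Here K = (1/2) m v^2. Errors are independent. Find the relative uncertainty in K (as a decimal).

Products/powers → add relative errors in quadrature, weighted by exponent:
  (1·δm/m)² = (1×0.0293)² = 0.000856;  (2·δv/v)² = (2×0.0549)² = 0.0121
δK/K = √(0.0129) = 0.114

0.114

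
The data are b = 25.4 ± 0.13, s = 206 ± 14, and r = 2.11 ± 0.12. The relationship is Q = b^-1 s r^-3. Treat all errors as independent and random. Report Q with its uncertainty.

0.863 ± 0.159

Products/powers → add relative errors in quadrature, weighted by exponent:
  (-1·δb/b)² = (-1×0.00512)² = 2.62e-05;  (1·δs/s)² = (1×0.0680)² = 0.00462;  (-3·δr/r)² = (-3×0.0569)² = 0.0291
δQ/Q = √(0.0338) = 0.184
Q = 0.863, so δQ = 0.184 × 0.863 = 0.159.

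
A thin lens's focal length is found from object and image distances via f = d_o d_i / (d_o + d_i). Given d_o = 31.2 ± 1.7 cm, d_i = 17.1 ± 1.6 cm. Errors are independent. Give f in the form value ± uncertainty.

11.0 ± 0.701 cm

∂f/∂d_o = (d_i/(d_o+d_i))² = 0.125;  ∂f/∂d_i = (d_o/(d_o+d_i))² = 0.417
δf = √((∂f/∂d_o · δd_o)² + (∂f/∂d_i · δd_i)²) = √(0.0454 + 0.446) = 0.701 cm
f = 11.0 cm.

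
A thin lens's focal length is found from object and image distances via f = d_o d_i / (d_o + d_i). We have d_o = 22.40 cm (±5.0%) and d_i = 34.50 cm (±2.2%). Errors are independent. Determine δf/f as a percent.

∂f/∂d_o = (d_i/(d_o+d_i))² = 0.368;  ∂f/∂d_i = (d_o/(d_o+d_i))² = 0.155
δf = √((∂f/∂d_o · δd_o)² + (∂f/∂d_i · δd_i)²) = √(0.170 + 0.0138) = 0.428 cm
f = 13.58 cm, so δf/f = 0.428/13.58 = 0.0315.

3.15%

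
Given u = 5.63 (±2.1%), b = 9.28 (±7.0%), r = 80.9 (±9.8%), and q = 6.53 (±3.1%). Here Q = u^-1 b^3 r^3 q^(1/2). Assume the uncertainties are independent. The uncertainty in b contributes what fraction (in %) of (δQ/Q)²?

33.6%

(δQ/Q)² = (-1·δu/u)² + (3·δb/b)² + (3·δr/r)² + (½·δq/q)²
  u term: (-1×0.0210)² = 0.000441
  b term: (3×0.0700)² = 0.0441
  r term: (3×0.0980)² = 0.0864
  q term: (0.5×0.0310)² = 0.000240
Total = 0.131. Share from b = 0.0441/0.131 = 0.336.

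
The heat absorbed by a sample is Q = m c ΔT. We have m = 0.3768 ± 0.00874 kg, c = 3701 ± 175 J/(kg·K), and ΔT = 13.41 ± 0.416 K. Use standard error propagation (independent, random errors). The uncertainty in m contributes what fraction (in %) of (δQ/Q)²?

(δQ/Q)² = (1·δm/m)² + (1·δc/c)² + (1·δΔT/ΔT)²
  m term: (1×0.0232)² = 0.000538
  c term: (1×0.0473)² = 0.00224
  ΔT term: (1×0.0310)² = 0.000962
Total = 0.00374. Share from m = 0.000538/0.00374 = 0.144.

14.4%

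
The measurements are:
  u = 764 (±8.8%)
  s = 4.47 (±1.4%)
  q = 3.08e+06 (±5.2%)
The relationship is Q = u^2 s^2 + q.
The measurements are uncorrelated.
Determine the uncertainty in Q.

Let p = u^2·s^2 = 1.17e+07. δp/p = √((2·δu/u)² + (2·δs/s)²) = √(0.0310 + 0.000784) = 0.178, so δp = 2.08e+06.
Q = p + q: δQ = √(δp² + δq²) = √(4.32e+12 + 2.57e+10) = 2.08e+06

2.08e+06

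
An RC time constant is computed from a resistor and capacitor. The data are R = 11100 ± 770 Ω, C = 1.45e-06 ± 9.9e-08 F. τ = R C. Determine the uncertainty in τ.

0.00157 s

Each factor contributes (exponent × relative error)² to (δτ/τ)²:
  (1·δR/R)² = (1×0.0694)² = 0.00481;  (1·δC/C)² = (1×0.0683)² = 0.00466
δτ/τ = √(0.00947) = 0.0973
τ = 0.0161 s, so δτ = 0.0973 × 0.0161 = 0.00157 s.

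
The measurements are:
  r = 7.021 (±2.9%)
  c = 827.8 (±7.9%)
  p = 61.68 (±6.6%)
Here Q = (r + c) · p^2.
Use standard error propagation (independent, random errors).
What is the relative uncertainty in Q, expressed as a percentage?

Let u = r + c = 834.8. δu = √(δr² + δc²) = √(0.0415 + 4280) = 65.4, so δu/u = 0.0783.
Q is then a monomial in u, p:
δQ/Q = √((δu/u)² + (2·δp/p)²) = √(0.00614 + 0.0174) = 0.153

15.3%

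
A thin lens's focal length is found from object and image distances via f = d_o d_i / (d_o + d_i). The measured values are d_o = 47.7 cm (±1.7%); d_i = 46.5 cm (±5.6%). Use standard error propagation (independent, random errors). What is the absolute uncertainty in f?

0.696 cm

∂f/∂d_o = (d_i/(d_o+d_i))² = 0.244;  ∂f/∂d_i = (d_o/(d_o+d_i))² = 0.256
δf = √((∂f/∂d_o · δd_o)² + (∂f/∂d_i · δd_i)²) = √(0.0390 + 0.446) = 0.696 cm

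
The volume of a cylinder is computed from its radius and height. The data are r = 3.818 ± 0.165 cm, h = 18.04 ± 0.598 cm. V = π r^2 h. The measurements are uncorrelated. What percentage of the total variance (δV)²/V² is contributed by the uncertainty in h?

(δV/V)² = (2·δr/r)² + (1·δh/h)²
  r term: (2×0.0432)² = 0.00747
  h term: (1×0.0331)² = 0.00110
Total = 0.00857. Share from h = 0.00110/0.00857 = 0.128.

12.8%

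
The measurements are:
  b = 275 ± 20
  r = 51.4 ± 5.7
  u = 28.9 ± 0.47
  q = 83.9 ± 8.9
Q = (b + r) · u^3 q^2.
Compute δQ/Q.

Let w = b + r = 326. δw = √(δb² + δr²) = √(400 + 32.5) = 20.8, so δw/w = 0.0637.
Q is then a monomial in w, u, q:
δQ/Q = √((δw/w)² + (3·δu/u)² + (2·δq/q)²) = √(0.00406 + 0.00238 + 0.0450) = 0.227

0.227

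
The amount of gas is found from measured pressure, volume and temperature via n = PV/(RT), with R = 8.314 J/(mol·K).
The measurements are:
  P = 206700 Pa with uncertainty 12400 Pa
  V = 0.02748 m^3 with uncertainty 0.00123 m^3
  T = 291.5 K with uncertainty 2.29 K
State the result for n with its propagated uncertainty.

Products/powers → add relative errors in quadrature, weighted by exponent:
  (1·δP/P)² = (1×0.0600)² = 0.00360;  (1·δV/V)² = (1×0.0448)² = 0.00200;  (-1·δT/T)² = (-1×0.00786)² = 6.17e-05
δn/n = √(0.00566) = 0.0753
n = 2.344 mol, so δn = 0.0753 × 2.344 = 0.176 mol.

2.344 ± 0.176 mol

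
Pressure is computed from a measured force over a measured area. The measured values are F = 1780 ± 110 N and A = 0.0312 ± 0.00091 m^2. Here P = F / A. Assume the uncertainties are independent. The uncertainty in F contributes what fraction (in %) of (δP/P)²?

(δP/P)² = (1·δF/F)² + (-1·δA/A)²
  F term: (1×0.0618)² = 0.00382
  A term: (-1×0.0292)² = 0.000851
Total = 0.00467. Share from F = 0.00382/0.00467 = 0.818.

81.8%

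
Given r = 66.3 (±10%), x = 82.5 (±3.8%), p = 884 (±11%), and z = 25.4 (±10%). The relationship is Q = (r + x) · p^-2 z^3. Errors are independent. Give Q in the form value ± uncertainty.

Let u = r + x = 149. δu = √(δr² + δx²) = √(44.0 + 9.83) = 7.33, so δu/u = 0.0493.
Q is then a monomial in u, p, z:
δQ/Q = √((δu/u)² + (-2·δp/p)² + (3·δz/z)²) = √(0.00243 + 0.0484 + 0.0900) = 0.375
Q = 3.12, so δQ = 0.375 × 3.12 = 1.17.

3.12 ± 1.17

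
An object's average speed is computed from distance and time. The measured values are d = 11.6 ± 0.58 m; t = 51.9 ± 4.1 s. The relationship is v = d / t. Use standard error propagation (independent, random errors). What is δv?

Relative error in a monomial: (δv/v)² = Σ (nᵢ · δxᵢ/xᵢ)².
  (1·δd/d)² = (1×0.0500)² = 0.00250;  (-1·δt/t)² = (-1×0.0790)² = 0.00624
δv/v = √(0.00874) = 0.0935
v = 0.224 m/s, so δv = 0.0935 × 0.224 = 0.0209 m/s.

0.0209 m/s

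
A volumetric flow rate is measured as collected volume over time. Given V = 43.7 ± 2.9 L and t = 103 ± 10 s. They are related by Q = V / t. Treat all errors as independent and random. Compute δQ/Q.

Since Q is a product/quotient, work with relative uncertainties:
  (1·δV/V)² = (1×0.0664)² = 0.00440;  (-1·δt/t)² = (-1×0.0971)² = 0.00943
δQ/Q = √(0.0138) = 0.118

0.118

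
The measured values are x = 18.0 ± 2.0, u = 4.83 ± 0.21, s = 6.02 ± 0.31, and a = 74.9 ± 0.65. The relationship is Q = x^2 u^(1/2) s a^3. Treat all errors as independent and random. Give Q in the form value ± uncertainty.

Products/powers → add relative errors in quadrature, weighted by exponent:
  (2·δx/x)² = (2×0.111)² = 0.0494;  (½·δu/u)² = (0.5×0.0435)² = 0.000473;  (1·δs/s)² = (1×0.0515)² = 0.00265;  (3·δa/a)² = (3×0.00868)² = 0.000678
δQ/Q = √(0.0532) = 0.231
Q = 1.8e+09, so δQ = 0.231 × 1.8e+09 = 4.15e+08.

(1.80 ± 0.415) × 10^9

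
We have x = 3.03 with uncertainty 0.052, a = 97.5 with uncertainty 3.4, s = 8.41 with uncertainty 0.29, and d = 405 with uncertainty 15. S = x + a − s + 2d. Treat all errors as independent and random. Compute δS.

Sums and differences: (δS)² = Σ (cᵢ δxᵢ)².
  (δx)² = 0.00270;  (δa)² = 11.6;  (δs)² = 0.0841;  (2·δd)² = 900
δS = √(912) = 30.2

30.2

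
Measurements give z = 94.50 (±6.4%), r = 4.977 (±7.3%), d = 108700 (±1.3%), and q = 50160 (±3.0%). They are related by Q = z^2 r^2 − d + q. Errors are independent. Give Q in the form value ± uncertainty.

Let p = z^2·r^2 = 221200. δp/p = √((2·δz/z)² + (2·δr/r)²) = √(0.0164 + 0.0213) = 0.194, so δp = 43000.
Q = p − d + q: δQ = √(δp² + δd² + δq²) = √(1.84e+09 + 2e+06 + 2.26e+06) = 43000
Q = 162700.

162700 ± 43000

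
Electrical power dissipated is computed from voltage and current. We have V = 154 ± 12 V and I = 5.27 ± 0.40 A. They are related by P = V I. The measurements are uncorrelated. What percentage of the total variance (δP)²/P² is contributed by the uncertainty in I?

48.7%

(δP/P)² = (1·δV/V)² + (1·δI/I)²
  V term: (1×0.0779)² = 0.00607
  I term: (1×0.0759)² = 0.00576
Total = 0.0118. Share from I = 0.00576/0.0118 = 0.487.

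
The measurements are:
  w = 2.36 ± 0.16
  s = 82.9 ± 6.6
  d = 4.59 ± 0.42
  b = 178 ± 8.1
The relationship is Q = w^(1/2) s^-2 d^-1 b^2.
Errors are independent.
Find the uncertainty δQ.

For a monomial Q ∝ w^(1/2), s^-2, d^-1, b^2, fractional errors add in quadrature:
  (½·δw/w)² = (0.5×0.0678)² = 0.00115;  (-2·δs/s)² = (-2×0.0796)² = 0.0254;  (-1·δd/d)² = (-1×0.0915)² = 0.00837;  (2·δb/b)² = (2×0.0455)² = 0.00828
δQ/Q = √(0.0432) = 0.208
Q = 1.54, so δQ = 0.208 × 1.54 = 0.321.

0.321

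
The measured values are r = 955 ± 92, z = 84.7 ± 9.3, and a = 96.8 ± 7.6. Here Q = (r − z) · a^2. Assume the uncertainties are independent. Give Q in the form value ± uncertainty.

(8.15 ± 1.55) × 10^6

Let u = r − z = 870. δu = √(δr² + δz²) = √(8460 + 86.5) = 92.5, so δu/u = 0.106.
Q is then a monomial in u, a:
δQ/Q = √((δu/u)² + (2·δa/a)²) = √(0.0113 + 0.0247) = 0.190
Q = 8.15e+06, so δQ = 0.190 × 8.15e+06 = 1.55e+06.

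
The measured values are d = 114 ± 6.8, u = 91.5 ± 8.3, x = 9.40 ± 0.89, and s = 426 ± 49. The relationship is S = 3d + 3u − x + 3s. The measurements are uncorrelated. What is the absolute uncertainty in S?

S is a linear combination, so absolute uncertainties add in quadrature:
  (3·δd)² = 416;  (3·δu)² = 620;  (δx)² = 0.792;  (3·δs)² = 21600
δS = √(22600) = 150

150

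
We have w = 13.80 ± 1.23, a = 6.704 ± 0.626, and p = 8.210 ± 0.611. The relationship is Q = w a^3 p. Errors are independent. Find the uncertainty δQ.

10400

Each factor contributes (exponent × relative error)² to (δQ/Q)²:
  (1·δw/w)² = (1×0.0891)² = 0.00794;  (3·δa/a)² = (3×0.0934)² = 0.0785;  (1·δp/p)² = (1×0.0744)² = 0.00554
δQ/Q = √(0.0920) = 0.303
Q = 34140, so δQ = 0.303 × 34140 = 10400.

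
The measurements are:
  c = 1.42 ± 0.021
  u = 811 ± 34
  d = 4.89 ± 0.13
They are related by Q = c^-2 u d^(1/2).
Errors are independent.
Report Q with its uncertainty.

Since Q is a product/quotient, work with relative uncertainties:
  (-2·δc/c)² = (-2×0.0148)² = 0.000875;  (1·δu/u)² = (1×0.0419)² = 0.00176;  (½·δd/d)² = (0.5×0.0266)² = 0.000177
δQ/Q = √(0.00281) = 0.0530
Q = 889, so δQ = 0.0530 × 889 = 47.1.

889 ± 47.1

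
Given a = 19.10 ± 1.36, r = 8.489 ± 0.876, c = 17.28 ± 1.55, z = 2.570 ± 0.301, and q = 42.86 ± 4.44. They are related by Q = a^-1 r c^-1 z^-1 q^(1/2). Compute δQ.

Relative error in a monomial: (δQ/Q)² = Σ (nᵢ · δxᵢ/xᵢ)².
  (-1·δa/a)² = (-1×0.0712)² = 0.00507;  (1·δr/r)² = (1×0.103)² = 0.0106;  (-1·δc/c)² = (-1×0.0897)² = 0.00805;  (-1·δz/z)² = (-1×0.117)² = 0.0137;  (½·δq/q)² = (0.5×0.104)² = 0.00268
δQ/Q = √(0.0402) = 0.200
Q = 0.06552, so δQ = 0.200 × 0.06552 = 0.0131.

0.0131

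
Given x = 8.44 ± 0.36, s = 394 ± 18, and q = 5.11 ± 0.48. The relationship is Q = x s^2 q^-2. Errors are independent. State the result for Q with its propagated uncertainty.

50200 ± 10700

Relative error in a monomial: (δQ/Q)² = Σ (nᵢ · δxᵢ/xᵢ)².
  (1·δx/x)² = (1×0.0427)² = 0.00182;  (2·δs/s)² = (2×0.0457)² = 0.00835;  (-2·δq/q)² = (-2×0.0939)² = 0.0353
δQ/Q = √(0.0455) = 0.213
Q = 50200, so δQ = 0.213 × 50200 = 10700.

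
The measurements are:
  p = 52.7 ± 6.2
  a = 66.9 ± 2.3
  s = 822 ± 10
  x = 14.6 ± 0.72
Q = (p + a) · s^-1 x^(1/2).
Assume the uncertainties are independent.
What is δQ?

0.0343

Let u = p + a = 120. δu = √(δp² + δa²) = √(38.4 + 5.29) = 6.61, so δu/u = 0.0553.
Q is then a monomial in u, s, x:
δQ/Q = √((δu/u)² + (-1·δs/s)² + (½·δx/x)²) = √(0.00306 + 0.000148 + 0.000608) = 0.0618
Q = 0.556, so δQ = 0.0618 × 0.556 = 0.0343.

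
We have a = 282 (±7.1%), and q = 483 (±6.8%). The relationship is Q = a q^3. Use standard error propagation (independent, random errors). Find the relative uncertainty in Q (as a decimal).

0.216

Q is a product of powers, so relative uncertainties combine in quadrature:
  (1·δa/a)² = (1×0.0710)² = 0.00504;  (3·δq/q)² = (3×0.0680)² = 0.0416
δQ/Q = √(0.0467) = 0.216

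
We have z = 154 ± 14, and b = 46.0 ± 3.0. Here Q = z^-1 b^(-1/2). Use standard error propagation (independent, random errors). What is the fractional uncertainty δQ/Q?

Each factor contributes (exponent × relative error)² to (δQ/Q)²:
  (-1·δz/z)² = (-1×0.0909)² = 0.00826;  (−½·δb/b)² = (-0.5×0.0652)² = 0.00106
δQ/Q = √(0.00933) = 0.0966

0.0966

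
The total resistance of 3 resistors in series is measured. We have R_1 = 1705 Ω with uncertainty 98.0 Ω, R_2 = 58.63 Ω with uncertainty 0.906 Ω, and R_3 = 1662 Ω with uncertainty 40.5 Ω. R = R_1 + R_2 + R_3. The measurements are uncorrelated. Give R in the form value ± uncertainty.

3426 ± 106 Ω

R is a linear combination, so absolute uncertainties add in quadrature:
  (δR_1)² = 9600;  (δR_2)² = 0.821;  (δR_3)² = 1640
δR = √(11200) = 106 Ω
R = 3426 Ω.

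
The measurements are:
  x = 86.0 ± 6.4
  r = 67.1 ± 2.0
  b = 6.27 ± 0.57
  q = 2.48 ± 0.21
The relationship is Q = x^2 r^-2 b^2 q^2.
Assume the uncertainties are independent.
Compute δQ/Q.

For a monomial Q ∝ x^2, r^-2, b^2, q^2, fractional errors add in quadrature:
  (2·δx/x)² = (2×0.0744)² = 0.0222;  (-2·δr/r)² = (-2×0.0298)² = 0.00355;  (2·δb/b)² = (2×0.0909)² = 0.0331;  (2·δq/q)² = (2×0.0847)² = 0.0287
δQ/Q = √(0.0874) = 0.296

0.296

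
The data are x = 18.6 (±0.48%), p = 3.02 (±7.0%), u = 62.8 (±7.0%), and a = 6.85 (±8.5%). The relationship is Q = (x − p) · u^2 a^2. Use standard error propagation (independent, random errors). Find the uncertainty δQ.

Let w = x − p = 15.6. δw = √(δx² + δp²) = √(0.00797 + 0.0447) = 0.229, so δw/w = 0.0147.
Q is then a monomial in w, u, a:
δQ/Q = √((δw/w)² + (2·δu/u)² + (2·δa/a)²) = √(0.000217 + 0.0196 + 0.0289) = 0.221
Q = 2.88e+06, so δQ = 0.221 × 2.88e+06 = 6.36e+05.

6.36e+05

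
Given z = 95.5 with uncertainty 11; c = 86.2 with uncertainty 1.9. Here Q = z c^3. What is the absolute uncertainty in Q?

Since Q is a product/quotient, work with relative uncertainties:
  (1·δz/z)² = (1×0.115)² = 0.0133;  (3·δc/c)² = (3×0.0220)² = 0.00437
δQ/Q = √(0.0176) = 0.133
Q = 6.12e+07, so δQ = 0.133 × 6.12e+07 = 8.12e+06.

8.12e+06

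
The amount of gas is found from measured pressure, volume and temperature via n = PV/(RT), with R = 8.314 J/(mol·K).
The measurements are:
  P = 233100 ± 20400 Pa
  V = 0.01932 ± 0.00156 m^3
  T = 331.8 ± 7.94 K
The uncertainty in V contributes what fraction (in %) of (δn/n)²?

44.2%

(δn/n)² = (1·δP/P)² + (1·δV/V)² + (-1·δT/T)²
  P term: (1×0.0875)² = 0.00766
  V term: (1×0.0807)² = 0.00652
  T term: (-1×0.0239)² = 0.000573
Total = 0.0148. Share from V = 0.00652/0.0148 = 0.442.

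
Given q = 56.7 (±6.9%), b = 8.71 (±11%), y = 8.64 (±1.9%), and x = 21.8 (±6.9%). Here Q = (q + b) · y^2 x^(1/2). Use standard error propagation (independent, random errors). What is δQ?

Let u = q + b = 65.4. δu = √(δq² + δb²) = √(15.3 + 0.918) = 4.03, so δu/u = 0.0616.
Q is then a monomial in u, y, x:
δQ/Q = √((δu/u)² + (2·δy/y)² + (½·δx/x)²) = √(0.00379 + 0.00144 + 0.00119) = 0.0802
Q = 22800, so δQ = 0.0802 × 22800 = 1830.

1830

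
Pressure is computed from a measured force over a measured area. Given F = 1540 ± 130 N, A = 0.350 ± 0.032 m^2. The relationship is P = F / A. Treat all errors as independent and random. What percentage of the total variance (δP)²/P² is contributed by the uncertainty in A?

54.0%

(δP/P)² = (1·δF/F)² + (-1·δA/A)²
  F term: (1×0.0844)² = 0.00713
  A term: (-1×0.0914)² = 0.00836
Total = 0.0155. Share from A = 0.00836/0.0155 = 0.540.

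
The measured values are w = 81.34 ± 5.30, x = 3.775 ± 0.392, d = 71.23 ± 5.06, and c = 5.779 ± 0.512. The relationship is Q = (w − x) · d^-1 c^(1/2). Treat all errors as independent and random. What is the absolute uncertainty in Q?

Let u = w − x = 77.56. δu = √(δw² + δx²) = √(28.1 + 0.154) = 5.31, so δu/u = 0.0685.
Q is then a monomial in u, d, c:
δQ/Q = √((δu/u)² + (-1·δd/d)² + (½·δc/c)²) = √(0.00469 + 0.00505 + 0.00196) = 0.108
Q = 2.618, so δQ = 0.108 × 2.618 = 0.283.

0.283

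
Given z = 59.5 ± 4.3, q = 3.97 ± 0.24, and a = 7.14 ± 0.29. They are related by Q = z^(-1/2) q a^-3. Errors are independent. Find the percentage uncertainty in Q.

Products/powers → add relative errors in quadrature, weighted by exponent:
  (−½·δz/z)² = (-0.5×0.0723)² = 0.00131;  (1·δq/q)² = (1×0.0605)² = 0.00365;  (-3·δa/a)² = (-3×0.0406)² = 0.0148
δQ/Q = √(0.0198) = 0.141

14.1%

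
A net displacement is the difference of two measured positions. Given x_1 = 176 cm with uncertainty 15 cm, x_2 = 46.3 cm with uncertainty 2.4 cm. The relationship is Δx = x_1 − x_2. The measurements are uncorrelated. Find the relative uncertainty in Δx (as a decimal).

0.117

Absolute uncertainties add in quadrature for a linear combination:
  (δx_1)² = 225;  (δx_2)² = 5.76
δΔx = √(231) = 15.2 cm
Δx = 130 cm, so δΔx/Δx = 15.2/130 = 0.117.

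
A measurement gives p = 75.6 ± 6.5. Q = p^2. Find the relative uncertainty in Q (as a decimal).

0.172

Q ∝ p^2, so δQ/Q = |2| · δp/p = 2 × 0.0860 = 0.172.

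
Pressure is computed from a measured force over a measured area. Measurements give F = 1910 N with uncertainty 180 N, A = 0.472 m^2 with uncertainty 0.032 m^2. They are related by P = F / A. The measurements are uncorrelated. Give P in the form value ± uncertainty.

P is a product of powers, so relative uncertainties combine in quadrature:
  (1·δF/F)² = (1×0.0942)² = 0.00888;  (-1·δA/A)² = (-1×0.0678)² = 0.00460
δP/P = √(0.0135) = 0.116
P = 4050 Pa, so δP = 0.116 × 4050 = 470 Pa.

4050 ± 470 Pa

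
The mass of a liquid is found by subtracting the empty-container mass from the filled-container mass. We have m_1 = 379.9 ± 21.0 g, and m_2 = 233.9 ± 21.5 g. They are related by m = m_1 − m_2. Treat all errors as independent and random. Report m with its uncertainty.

146.0 ± 30.1 g

For a sum/difference, combine absolute errors in quadrature:
  (δm_1)² = 441;  (δm_2)² = 462
δm = √(903) = 30.1 g
m = 146.0 g.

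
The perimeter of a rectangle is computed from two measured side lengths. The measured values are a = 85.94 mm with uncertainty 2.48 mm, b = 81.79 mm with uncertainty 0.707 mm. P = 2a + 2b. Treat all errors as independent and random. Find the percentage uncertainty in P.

1.54%

Each term contributes (cᵢ δxᵢ)² to (δP)²:
  (2·δa)² = 24.6;  (2·δb)² = 2.00
δP = √(26.6) = 5.16 mm
P = 335.5 mm, so δP/P = 5.16/335.5 = 0.0154.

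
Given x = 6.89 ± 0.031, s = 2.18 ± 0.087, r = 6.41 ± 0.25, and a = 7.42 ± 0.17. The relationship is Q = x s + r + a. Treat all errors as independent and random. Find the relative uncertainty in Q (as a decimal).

0.0234

Let p = x·s = 15.0. δp/p = √((1·δx/x)² + (1·δs/s)²) = √(2.02e-05 + 0.00159) = 0.0402, so δp = 0.603.
Q = p + r + a: δQ = √(δp² + δr² + δa²) = √(0.364 + 0.0625 + 0.0289) = 0.675
Q = 28.9, so δQ/Q = 0.675/28.9 = 0.0234.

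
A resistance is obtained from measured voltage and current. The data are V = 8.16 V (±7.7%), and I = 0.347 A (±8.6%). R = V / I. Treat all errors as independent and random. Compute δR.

Relative error in a monomial: (δR/R)² = Σ (nᵢ · δxᵢ/xᵢ)².
  (1·δV/V)² = (1×0.0770)² = 0.00593;  (-1·δI/I)² = (-1×0.0860)² = 0.00740
δR/R = √(0.0133) = 0.115
R = 23.5 Ω, so δR = 0.115 × 23.5 = 2.71 Ω.

2.71 Ω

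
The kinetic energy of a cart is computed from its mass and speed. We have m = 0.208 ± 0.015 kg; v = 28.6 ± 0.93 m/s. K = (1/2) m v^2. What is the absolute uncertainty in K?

8.26 J

Products/powers → add relative errors in quadrature, weighted by exponent:
  (1·δm/m)² = (1×0.0721)² = 0.00520;  (2·δv/v)² = (2×0.0325)² = 0.00423
δK/K = √(0.00943) = 0.0971
K = 85.1 J, so δK = 0.0971 × 85.1 = 8.26 J.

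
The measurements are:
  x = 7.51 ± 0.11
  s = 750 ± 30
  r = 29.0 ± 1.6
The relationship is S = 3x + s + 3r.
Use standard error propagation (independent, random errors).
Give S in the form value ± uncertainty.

Sums and differences: (δS)² = Σ (cᵢ δxᵢ)².
  (3·δx)² = 0.109;  (δs)² = 900;  (3·δr)² = 23.0
δS = √(923) = 30.4
S = 860.

860 ± 30.4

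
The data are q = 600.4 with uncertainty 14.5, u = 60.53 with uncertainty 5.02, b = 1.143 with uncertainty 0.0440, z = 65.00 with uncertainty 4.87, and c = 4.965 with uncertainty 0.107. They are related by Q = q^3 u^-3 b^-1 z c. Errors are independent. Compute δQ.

For a monomial Q ∝ q^3, u^-3, b^-1, z, c, fractional errors add in quadrature:
  (3·δq/q)² = (3×0.0242)² = 0.00525;  (-3·δu/u)² = (-3×0.0829)² = 0.0619;  (-1·δb/b)² = (-1×0.0385)² = 0.00148;  (1·δz/z)² = (1×0.0749)² = 0.00561;  (1·δc/c)² = (1×0.0216)² = 0.000464
δQ/Q = √(0.0747) = 0.273
Q = 275500, so δQ = 0.273 × 275500 = 75300.

75300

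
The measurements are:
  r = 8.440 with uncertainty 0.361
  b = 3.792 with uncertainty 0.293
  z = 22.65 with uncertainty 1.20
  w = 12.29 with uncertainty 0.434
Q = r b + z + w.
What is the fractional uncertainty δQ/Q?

Let p = r·b = 32.00. δp/p = √((1·δr/r)² + (1·δb/b)²) = √(0.00183 + 0.00597) = 0.0883, so δp = 2.83.
Q = p + z + w: δQ = √(δp² + δz² + δw²) = √(7.99 + 1.44 + 0.188) = 3.10
Q = 66.94, so δQ/Q = 3.10/66.94 = 0.0463.

0.0463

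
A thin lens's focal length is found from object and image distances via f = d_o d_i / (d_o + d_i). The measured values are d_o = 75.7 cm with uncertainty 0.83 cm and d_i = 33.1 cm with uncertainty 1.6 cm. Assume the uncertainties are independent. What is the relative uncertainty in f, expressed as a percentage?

3.38%

∂f/∂d_o = (d_i/(d_o+d_i))² = 0.0926;  ∂f/∂d_i = (d_o/(d_o+d_i))² = 0.484
δf = √((∂f/∂d_o · δd_o)² + (∂f/∂d_i · δd_i)²) = √(0.00590 + 0.600) = 0.778 cm
f = 23.0 cm, so δf/f = 0.778/23.0 = 0.0338.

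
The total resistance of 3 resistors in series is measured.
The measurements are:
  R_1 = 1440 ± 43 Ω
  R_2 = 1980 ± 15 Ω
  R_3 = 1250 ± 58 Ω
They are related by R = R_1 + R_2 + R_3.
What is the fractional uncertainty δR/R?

0.0158

Each term contributes (cᵢ δxᵢ)² to (δR)²:
  (δR_1)² = 1850;  (δR_2)² = 225;  (δR_3)² = 3360
δR = √(5440) = 73.7 Ω
R = 4670 Ω, so δR/R = 73.7/4670 = 0.0158.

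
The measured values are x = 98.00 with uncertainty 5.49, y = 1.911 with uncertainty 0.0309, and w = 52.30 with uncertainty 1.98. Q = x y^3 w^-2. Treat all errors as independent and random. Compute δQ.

0.0265

Q is a product of powers, so relative uncertainties combine in quadrature:
  (1·δx/x)² = (1×0.0560)² = 0.00314;  (3·δy/y)² = (3×0.0162)² = 0.00235;  (-2·δw/w)² = (-2×0.0379)² = 0.00573
δQ/Q = √(0.0112) = 0.106
Q = 0.2500, so δQ = 0.106 × 0.2500 = 0.0265.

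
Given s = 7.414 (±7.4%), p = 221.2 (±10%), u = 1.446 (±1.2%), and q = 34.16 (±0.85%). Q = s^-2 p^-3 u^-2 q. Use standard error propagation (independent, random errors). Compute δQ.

Products/powers → add relative errors in quadrature, weighted by exponent:
  (-2·δs/s)² = (-2×0.0740)² = 0.0219;  (-3·δp/p)² = (-3×0.100)² = 0.0900;  (-2·δu/u)² = (-2×0.0120)² = 0.000576;  (1·δq/q)² = (1×0.00850)² = 7.23e-05
δQ/Q = √(0.113) = 0.335
Q = 2.746e-08, so δQ = 0.335 × 2.746e-08 = 9.21e-09.

9.21e-09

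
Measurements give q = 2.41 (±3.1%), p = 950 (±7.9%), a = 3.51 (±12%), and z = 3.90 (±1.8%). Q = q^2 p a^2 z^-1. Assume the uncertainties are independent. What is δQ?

Products/powers → add relative errors in quadrature, weighted by exponent:
  (2·δq/q)² = (2×0.0310)² = 0.00384;  (1·δp/p)² = (1×0.0790)² = 0.00624;  (2·δa/a)² = (2×0.120)² = 0.0576;  (-1·δz/z)² = (-1×0.0180)² = 0.000324
δQ/Q = √(0.0680) = 0.261
Q = 17400, so δQ = 0.261 × 17400 = 4550.

4550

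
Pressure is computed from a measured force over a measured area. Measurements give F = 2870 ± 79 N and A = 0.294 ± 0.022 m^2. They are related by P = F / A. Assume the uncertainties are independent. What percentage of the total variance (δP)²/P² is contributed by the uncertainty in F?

(δP/P)² = (1·δF/F)² + (-1·δA/A)²
  F term: (1×0.0275)² = 0.000758
  A term: (-1×0.0748)² = 0.00560
Total = 0.00636. Share from F = 0.000758/0.00636 = 0.119.

11.9%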